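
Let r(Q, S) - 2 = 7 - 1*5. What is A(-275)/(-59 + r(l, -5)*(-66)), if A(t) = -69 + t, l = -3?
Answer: 344/323 ≈ 1.0650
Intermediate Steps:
r(Q, S) = 4 (r(Q, S) = 2 + (7 - 1*5) = 2 + (7 - 5) = 2 + 2 = 4)
A(-275)/(-59 + r(l, -5)*(-66)) = (-69 - 275)/(-59 + 4*(-66)) = -344/(-59 - 264) = -344/(-323) = -344*(-1/323) = 344/323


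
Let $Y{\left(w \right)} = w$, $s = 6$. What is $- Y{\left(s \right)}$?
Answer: $-6$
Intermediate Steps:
$- Y{\left(s \right)} = \left(-1\right) 6 = -6$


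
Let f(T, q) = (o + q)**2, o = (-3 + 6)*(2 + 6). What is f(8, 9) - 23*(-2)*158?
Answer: 8357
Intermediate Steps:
o = 24 (o = 3*8 = 24)
f(T, q) = (24 + q)**2
f(8, 9) - 23*(-2)*158 = (24 + 9)**2 - 23*(-2)*158 = 33**2 + 46*158 = 1089 + 7268 = 8357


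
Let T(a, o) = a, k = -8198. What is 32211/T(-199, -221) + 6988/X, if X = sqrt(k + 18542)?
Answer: -32211/199 + 1747*sqrt(2586)/1293 ≈ -93.156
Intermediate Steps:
X = 2*sqrt(2586) (X = sqrt(-8198 + 18542) = sqrt(10344) = 2*sqrt(2586) ≈ 101.71)
32211/T(-199, -221) + 6988/X = 32211/(-199) + 6988/((2*sqrt(2586))) = 32211*(-1/199) + 6988*(sqrt(2586)/5172) = -32211/199 + 1747*sqrt(2586)/1293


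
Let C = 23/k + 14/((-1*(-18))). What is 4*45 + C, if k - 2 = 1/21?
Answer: 74308/387 ≈ 192.01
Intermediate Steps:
k = 43/21 (k = 2 + 1/21 = 43/21 ≈ 2.0476)
C = 4648/387 (C = 23/(43/21) + 14/((-1*(-18))) = 23*(21/43) + 14/18 = 483/43 + 14*(1/18) = 483/43 + 7/9 = 4648/387 ≈ 12.010)
4*45 + C = 4*45 + 4648/387 = 180 + 4648/387 = 74308/387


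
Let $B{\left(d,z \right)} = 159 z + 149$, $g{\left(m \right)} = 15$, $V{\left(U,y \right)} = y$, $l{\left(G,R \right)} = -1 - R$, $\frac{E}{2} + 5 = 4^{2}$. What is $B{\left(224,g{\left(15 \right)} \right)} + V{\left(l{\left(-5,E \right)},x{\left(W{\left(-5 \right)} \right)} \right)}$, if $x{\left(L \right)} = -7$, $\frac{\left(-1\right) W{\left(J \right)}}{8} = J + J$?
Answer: $2527$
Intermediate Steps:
$W{\left(J \right)} = - 16 J$ ($W{\left(J \right)} = - 8 \left(J + J\right) = - 8 \cdot 2 J = - 16 J$)
$E = 22$ ($E = -10 + 2 \cdot 4^{2} = -10 + 2 \cdot 16 = -10 + 32 = 22$)
$B{\left(d,z \right)} = 149 + 159 z$
$B{\left(224,g{\left(15 \right)} \right)} + V{\left(l{\left(-5,E \right)},x{\left(W{\left(-5 \right)} \right)} \right)} = \left(149 + 159 \cdot 15\right) - 7 = \left(149 + 2385\right) - 7 = 2534 - 7 = 2527$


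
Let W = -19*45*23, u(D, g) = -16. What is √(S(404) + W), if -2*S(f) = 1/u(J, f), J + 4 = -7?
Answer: I*√1258558/8 ≈ 140.23*I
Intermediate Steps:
J = -11 (J = -4 - 7 = -11)
W = -19665 (W = -855*23 = -19665)
S(f) = 1/32 (S(f) = -½/(-16) = -½*(-1/16) = 1/32)
√(S(404) + W) = √(1/32 - 19665) = √(-629279/32) = I*√1258558/8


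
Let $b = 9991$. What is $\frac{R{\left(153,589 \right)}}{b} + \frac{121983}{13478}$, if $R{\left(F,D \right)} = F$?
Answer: $\frac{1220794287}{134658698} \approx 9.0658$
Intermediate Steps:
$\frac{R{\left(153,589 \right)}}{b} + \frac{121983}{13478} = \frac{153}{9991} + \frac{121983}{13478} = \frac{1220794287}{134658698}$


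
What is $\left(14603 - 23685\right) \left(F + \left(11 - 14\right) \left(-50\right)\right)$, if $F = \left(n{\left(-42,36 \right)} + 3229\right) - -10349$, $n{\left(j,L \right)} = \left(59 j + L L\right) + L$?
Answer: $-114269724$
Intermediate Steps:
$n{\left(j,L \right)} = L + L^{2} + 59 j$ ($n{\left(j,L \right)} = \left(59 j + L^{2}\right) + L = \left(L^{2} + 59 j\right) + L = L + L^{2} + 59 j$)
$F = 12432$ ($F = \left(\left(36 + 36^{2} + 59 \left(-42\right)\right) + 3229\right) - -10349 = \left(\left(36 + 1296 - 2478\right) + 3229\right) + 10349 = \left(-1146 + 3229\right) + 10349 = 2083 + 10349 = 12432$)
$\left(14603 - 23685\right) \left(F + \left(11 - 14\right) \left(-50\right)\right) = \left(14603 - 23685\right) \left(12432 + \left(11 - 14\right) \left(-50\right)\right) = - 9082 \left(12432 - -150\right) = - 9082 \left(12432 + 150\right) = \left(-9082\right) 12582 = -114269724$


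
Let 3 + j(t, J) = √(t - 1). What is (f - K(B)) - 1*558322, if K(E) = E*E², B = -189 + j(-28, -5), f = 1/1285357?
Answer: 8358499191735/1285357 - 110563*I*√29 ≈ 6.5029e+6 - 5.954e+5*I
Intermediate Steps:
j(t, J) = -3 + √(-1 + t) (j(t, J) = -3 + √(t - 1) = -3 + √(-1 + t))
f = 1/1285357 ≈ 7.7799e-7
B = -192 + I*√29 (B = -189 + (-3 + √(-1 - 28)) = -189 + (-3 + √(-29)) = -189 + (-3 + I*√29) = -192 + I*√29 ≈ -192.0 + 5.3852*I)
K(E) = E³
(f - K(B)) - 1*558322 = (1/1285357 - (-192 + I*√29)³) - 1*558322 = (1/1285357 - (-192 + I*√29)³) - 558322 = -717643090953/1285357 - (-192 + I*√29)³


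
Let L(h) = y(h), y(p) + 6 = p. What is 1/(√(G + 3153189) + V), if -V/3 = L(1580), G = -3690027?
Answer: -787/3805687 - I*√536838/22834122 ≈ -0.0002068 - 3.2088e-5*I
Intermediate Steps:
y(p) = -6 + p
L(h) = -6 + h
V = -4722 (V = -3*(-6 + 1580) = -3*1574 = -4722)
1/(√(G + 3153189) + V) = 1/(√(-3690027 + 3153189) - 4722) = 1/(√(-536838) - 4722) = 1/(I*√536838 - 4722) = 1/(-4722 + I*√536838)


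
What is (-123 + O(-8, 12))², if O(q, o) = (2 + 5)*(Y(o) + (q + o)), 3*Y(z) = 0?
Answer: 9025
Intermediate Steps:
Y(z) = 0 (Y(z) = (⅓)*0 = 0)
O(q, o) = 7*o + 7*q (O(q, o) = (2 + 5)*(0 + (q + o)) = 7*(0 + (o + q)) = 7*(o + q) = 7*o + 7*q)
(-123 + O(-8, 12))² = (-123 + (7*12 + 7*(-8)))² = (-123 + (84 - 56))² = (-123 + 28)² = (-95)² = 9025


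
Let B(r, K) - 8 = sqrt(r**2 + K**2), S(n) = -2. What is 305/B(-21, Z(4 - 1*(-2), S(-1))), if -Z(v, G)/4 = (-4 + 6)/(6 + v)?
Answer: -21960/3397 + 915*sqrt(3973)/3397 ≈ 10.513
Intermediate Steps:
Z(v, G) = -8/(6 + v) (Z(v, G) = -4*(-4 + 6)/(6 + v) = -8/(6 + v))
B(r, K) = 8 + sqrt(K**2 + r**2) (B(r, K) = 8 + sqrt(r**2 + K**2) = 8 + sqrt(K**2 + r**2))
305/B(-21, Z(4 - 1*(-2), S(-1))) = 305/(8 + sqrt((-8/(6 + (4 - 1*(-2))))**2 + (-21)**2)) = 305/(8 + sqrt((-8/(6 + (4 + 2)))**2 + 441)) = 305/(8 + sqrt((-8/(6 + 6))**2 + 441)) = 305/(8 + sqrt((-8/12)**2 + 441)) = 305/(8 + sqrt((-8*1/12)**2 + 441)) = 305/(8 + sqrt((-2/3)**2 + 441)) = 305/(8 + sqrt(4/9 + 441)) = 305/(8 + sqrt(3973/9)) = 305/(8 + sqrt(3973)/3)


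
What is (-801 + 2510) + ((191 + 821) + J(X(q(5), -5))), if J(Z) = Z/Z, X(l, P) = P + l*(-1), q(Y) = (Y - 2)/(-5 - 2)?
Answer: 2722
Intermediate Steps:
q(Y) = 2/7 - Y/7 (q(Y) = (-2 + Y)/(-7) = (-2 + Y)*(-1/7) = 2/7 - Y/7)
X(l, P) = P - l
J(Z) = 1
(-801 + 2510) + ((191 + 821) + J(X(q(5), -5))) = (-801 + 2510) + ((191 + 821) + 1) = 1709 + (1012 + 1) = 1709 + 1013 = 2722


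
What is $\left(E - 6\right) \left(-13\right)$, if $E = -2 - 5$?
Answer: $169$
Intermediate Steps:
$E = -7$ ($E = -2 - 5 = -7$)
$\left(E - 6\right) \left(-13\right) = \left(-7 - 6\right) \left(-13\right) = \left(-13\right) \left(-13\right) = 169$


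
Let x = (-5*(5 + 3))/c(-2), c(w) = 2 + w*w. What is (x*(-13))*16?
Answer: 4160/3 ≈ 1386.7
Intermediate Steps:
c(w) = 2 + w**2
x = -20/3 (x = (-5*(5 + 3))/(2 + (-2)**2) = (-5*8)/(2 + 4) = -40/6 = -40*1/6 = -20/3 ≈ -6.6667)
(x*(-13))*16 = -20/3*(-13)*16 = (260/3)*16 = 4160/3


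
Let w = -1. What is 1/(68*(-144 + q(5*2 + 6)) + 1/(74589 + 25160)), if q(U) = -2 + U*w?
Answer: -99749/1098834983 ≈ -9.0777e-5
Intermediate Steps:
q(U) = -2 - U (q(U) = -2 + U*(-1) = -2 - U)
1/(68*(-144 + q(5*2 + 6)) + 1/(74589 + 25160)) = 1/(68*(-144 + (-2 - (5*2 + 6))) + 1/(74589 + 25160)) = 1/(68*(-144 + (-2 - (10 + 6))) + 1/99749) = 1/(68*(-144 + (-2 - 1*16)) + 1/99749) = 1/(68*(-144 + (-2 - 16)) + 1/99749) = 1/(68*(-144 - 18) + 1/99749) = 1/(68*(-162) + 1/99749) = 1/(-11016 + 1/99749) = 1/(-1098834983/99749) = -99749/1098834983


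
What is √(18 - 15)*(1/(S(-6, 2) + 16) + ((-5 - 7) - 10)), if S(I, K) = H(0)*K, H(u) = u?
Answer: -351*√3/16 ≈ -37.997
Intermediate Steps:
S(I, K) = 0 (S(I, K) = 0*K = 0)
√(18 - 15)*(1/(S(-6, 2) + 16) + ((-5 - 7) - 10)) = √(18 - 15)*(1/(0 + 16) + ((-5 - 7) - 10)) = √3*(1/16 + (-12 - 10)) = √3*(1/16 - 22) = √3*(-351/16) = -351*√3/16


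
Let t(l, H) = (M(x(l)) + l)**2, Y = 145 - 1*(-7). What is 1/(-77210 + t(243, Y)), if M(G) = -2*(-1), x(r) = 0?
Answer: -1/17185 ≈ -5.8190e-5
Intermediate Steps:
M(G) = 2
Y = 152 (Y = 145 + 7 = 152)
t(l, H) = (2 + l)**2
1/(-77210 + t(243, Y)) = 1/(-77210 + (2 + 243)**2) = 1/(-77210 + 245**2) = 1/(-77210 + 60025) = 1/(-17185) = -1/17185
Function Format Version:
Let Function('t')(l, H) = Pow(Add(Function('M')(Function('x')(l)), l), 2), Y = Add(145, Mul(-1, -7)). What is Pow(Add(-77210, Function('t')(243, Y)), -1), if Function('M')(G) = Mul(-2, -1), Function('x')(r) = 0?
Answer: Rational(-1, 17185) ≈ -5.8190e-5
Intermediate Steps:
Function('M')(G) = 2
Y = 152 (Y = Add(145, 7) = 152)
Function('t')(l, H) = Pow(Add(2, l), 2)
Pow(Add(-77210, Function('t')(243, Y)), -1) = Pow(Add(-77210, Pow(Add(2, 243), 2)), -1) = Pow(Add(-77210, Pow(245, 2)), -1) = Pow(Add(-77210, 60025), -1) = Pow(-17185, -1) = Rational(-1, 17185)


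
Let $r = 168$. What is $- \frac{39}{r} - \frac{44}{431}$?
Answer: $- \frac{8067}{24136} \approx -0.33423$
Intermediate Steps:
$- \frac{39}{r} - \frac{44}{431} = - \frac{39}{168} - \frac{44}{431} = \left(-39\right) \frac{1}{168} - \frac{44}{431} = - \frac{13}{56} - \frac{44}{431} = - \frac{8067}{24136}$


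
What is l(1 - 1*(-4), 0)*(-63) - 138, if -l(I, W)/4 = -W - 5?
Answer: -1398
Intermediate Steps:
l(I, W) = 20 + 4*W (l(I, W) = -4*(-W - 5) = -4*(-5 - W) = 20 + 4*W)
l(1 - 1*(-4), 0)*(-63) - 138 = (20 + 4*0)*(-63) - 138 = (20 + 0)*(-63) - 138 = 20*(-63) - 138 = -1260 - 138 = -1398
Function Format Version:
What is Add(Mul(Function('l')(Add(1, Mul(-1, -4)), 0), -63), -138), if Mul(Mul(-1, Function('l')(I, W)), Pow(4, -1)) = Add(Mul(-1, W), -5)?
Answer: -1398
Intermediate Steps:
Function('l')(I, W) = Add(20, Mul(4, W)) (Function('l')(I, W) = Mul(-4, Add(Mul(-1, W), -5)) = Mul(-4, Add(-5, Mul(-1, W))) = Add(20, Mul(4, W)))
Add(Mul(Function('l')(Add(1, Mul(-1, -4)), 0), -63), -138) = Add(Mul(Add(20, Mul(4, 0)), -63), -138) = Add(Mul(Add(20, 0), -63), -138) = Add(Mul(20, -63), -138) = Add(-1260, -138) = -1398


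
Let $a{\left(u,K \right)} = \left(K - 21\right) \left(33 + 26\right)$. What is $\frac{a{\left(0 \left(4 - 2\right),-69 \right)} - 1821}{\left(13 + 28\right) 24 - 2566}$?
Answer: $\frac{7131}{1582} \approx 4.5076$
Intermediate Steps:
$a{\left(u,K \right)} = -1239 + 59 K$ ($a{\left(u,K \right)} = \left(-21 + K\right) 59 = -1239 + 59 K$)
$\frac{a{\left(0 \left(4 - 2\right),-69 \right)} - 1821}{\left(13 + 28\right) 24 - 2566} = \frac{\left(-1239 + 59 \left(-69\right)\right) - 1821}{\left(13 + 28\right) 24 - 2566} = \frac{\left(-1239 - 4071\right) - 1821}{41 \cdot 24 - 2566} = \frac{-5310 - 1821}{984 - 2566} = - \frac{7131}{-1582} = \left(-7131\right) \left(- \frac{1}{1582}\right) = \frac{7131}{1582}$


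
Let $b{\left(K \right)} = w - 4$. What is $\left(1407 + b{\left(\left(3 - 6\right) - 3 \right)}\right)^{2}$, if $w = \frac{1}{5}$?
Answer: $\frac{49224256}{25} \approx 1.969 \cdot 10^{6}$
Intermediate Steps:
$w = \frac{1}{5} \approx 0.2$
$b{\left(K \right)} = - \frac{19}{5}$ ($b{\left(K \right)} = \frac{1}{5} - 4 = - \frac{19}{5}$)
$\left(1407 + b{\left(\left(3 - 6\right) - 3 \right)}\right)^{2} = \left(1407 - \frac{19}{5}\right)^{2} = \left(\frac{7016}{5}\right)^{2} = \frac{49224256}{25}$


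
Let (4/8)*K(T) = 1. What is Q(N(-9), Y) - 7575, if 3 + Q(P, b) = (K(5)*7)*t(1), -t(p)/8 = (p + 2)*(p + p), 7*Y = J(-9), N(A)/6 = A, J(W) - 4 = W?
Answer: -8250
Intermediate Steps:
J(W) = 4 + W
K(T) = 2 (K(T) = 2*1 = 2)
N(A) = 6*A
Y = -5/7 (Y = (4 - 9)/7 = (⅐)*(-5) = -5/7 ≈ -0.71429)
t(p) = -16*p*(2 + p) (t(p) = -8*(p + 2)*(p + p) = -8*(2 + p)*2*p = -16*p*(2 + p))
Q(P, b) = -675 (Q(P, b) = -3 + (2*7)*(-16*1*(2 + 1)) = -3 + 14*(-16*1*3) = -3 + 14*(-48) = -3 - 672 = -675)
Q(N(-9), Y) - 7575 = -675 - 7575 = -8250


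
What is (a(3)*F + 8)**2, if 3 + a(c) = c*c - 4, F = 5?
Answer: 324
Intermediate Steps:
a(c) = -7 + c**2 (a(c) = -3 + (c*c - 4) = -3 + (c**2 - 4) = -3 + (-4 + c**2) = -7 + c**2)
(a(3)*F + 8)**2 = ((-7 + 3**2)*5 + 8)**2 = ((-7 + 9)*5 + 8)**2 = (2*5 + 8)**2 = (10 + 8)**2 = 18**2 = 324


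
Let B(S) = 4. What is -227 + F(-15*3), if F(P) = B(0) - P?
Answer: -178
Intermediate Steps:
F(P) = 4 - P
-227 + F(-15*3) = -227 + (4 - (-15)*3) = -227 + (4 - 1*(-45)) = -227 + (4 + 45) = -227 + 49 = -178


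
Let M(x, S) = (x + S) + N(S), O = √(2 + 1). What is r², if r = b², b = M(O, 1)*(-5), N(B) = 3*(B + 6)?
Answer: 151860625 + 26785000*√3 ≈ 1.9825e+8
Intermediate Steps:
N(B) = 18 + 3*B (N(B) = 3*(6 + B) = 18 + 3*B)
O = √3 ≈ 1.7320
M(x, S) = 18 + x + 4*S (M(x, S) = (x + S) + (18 + 3*S) = (S + x) + (18 + 3*S) = 18 + x + 4*S)
b = -110 - 5*√3 (b = (18 + √3 + 4*1)*(-5) = (18 + √3 + 4)*(-5) = (22 + √3)*(-5) = -110 - 5*√3 ≈ -118.66)
r = (-110 - 5*√3)² ≈ 14080.
r² = (12175 + 1100*√3)²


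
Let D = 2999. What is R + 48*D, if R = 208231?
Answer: 352183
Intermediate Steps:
R + 48*D = 208231 + 48*2999 = 208231 + 143952 = 352183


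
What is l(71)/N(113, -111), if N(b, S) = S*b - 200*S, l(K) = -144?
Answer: -16/1073 ≈ -0.014911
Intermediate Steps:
N(b, S) = -200*S + S*b
l(71)/N(113, -111) = -144*(-1/(111*(-200 + 113))) = -144/((-111*(-87))) = -144/9657 = -144*1/9657 = -16/1073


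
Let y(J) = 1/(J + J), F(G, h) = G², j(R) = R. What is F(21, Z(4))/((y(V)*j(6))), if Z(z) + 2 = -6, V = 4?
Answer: 588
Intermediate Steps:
Z(z) = -8 (Z(z) = -2 - 6 = -8)
y(J) = 1/(2*J)
F(21, Z(4))/((y(V)*j(6))) = 21²/((((½)/4)*6)) = 441/((((½)*(¼))*6)) = 441/(((⅛)*6)) = 441/(¾) = 441*(4/3) = 588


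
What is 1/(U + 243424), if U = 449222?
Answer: 1/692646 ≈ 1.4437e-6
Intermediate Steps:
1/(U + 243424) = 1/(449222 + 243424) = 1/692646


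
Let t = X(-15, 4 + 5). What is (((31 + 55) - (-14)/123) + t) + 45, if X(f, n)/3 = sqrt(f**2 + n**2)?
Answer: 16127/123 + 9*sqrt(34) ≈ 183.59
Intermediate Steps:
X(f, n) = 3*sqrt(f**2 + n**2)
t = 9*sqrt(34) (t = 3*sqrt((-15)**2 + (4 + 5)**2) = 3*sqrt(225 + 9**2) = 3*sqrt(225 + 81) = 3*sqrt(306) = 3*(3*sqrt(34)) = 9*sqrt(34) ≈ 52.479)
(((31 + 55) - (-14)/123) + t) + 45 = (((31 + 55) - (-14)/123) + 9*sqrt(34)) + 45 = ((86 - (-14)/123) + 9*sqrt(34)) + 45 = ((86 - 1*(-14/123)) + 9*sqrt(34)) + 45 = ((86 + 14/123) + 9*sqrt(34)) + 45 = (10592/123 + 9*sqrt(34)) + 45 = 16127/123 + 9*sqrt(34)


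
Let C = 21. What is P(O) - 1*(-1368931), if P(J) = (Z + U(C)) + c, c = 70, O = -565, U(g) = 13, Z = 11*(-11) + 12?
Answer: 1368905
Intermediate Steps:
Z = -109 (Z = -121 + 12 = -109)
P(J) = -26 (P(J) = (-109 + 13) + 70 = -96 + 70 = -26)
P(O) - 1*(-1368931) = -26 - 1*(-1368931) = -26 + 1368931 = 1368905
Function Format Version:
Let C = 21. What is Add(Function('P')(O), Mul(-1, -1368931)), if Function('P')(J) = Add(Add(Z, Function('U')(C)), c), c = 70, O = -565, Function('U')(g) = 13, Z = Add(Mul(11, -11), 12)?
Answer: 1368905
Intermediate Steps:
Z = -109 (Z = Add(-121, 12) = -109)
Function('P')(J) = -26 (Function('P')(J) = Add(Add(-109, 13), 70) = Add(-96, 70) = -26)
Add(Function('P')(O), Mul(-1, -1368931)) = Add(-26, Mul(-1, -1368931)) = Add(-26, 1368931) = 1368905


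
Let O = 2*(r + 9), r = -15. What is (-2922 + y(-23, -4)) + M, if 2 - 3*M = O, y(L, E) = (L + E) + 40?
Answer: -8713/3 ≈ -2904.3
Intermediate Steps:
y(L, E) = 40 + E + L (y(L, E) = (E + L) + 40 = 40 + E + L)
O = -12 (O = 2*(-15 + 9) = 2*(-6) = -12)
M = 14/3 (M = ⅔ - ⅓*(-12) = ⅔ + 4 = 14/3 ≈ 4.6667)
(-2922 + y(-23, -4)) + M = (-2922 + (40 - 4 - 23)) + 14/3 = (-2922 + 13) + 14/3 = -2909 + 14/3 = -8713/3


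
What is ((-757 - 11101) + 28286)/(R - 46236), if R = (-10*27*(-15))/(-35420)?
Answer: -19395992/54589439 ≈ -0.35531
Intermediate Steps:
R = -405/3542 (R = -270*(-15)*(-1/35420) = 4050*(-1/35420) = -405/3542 ≈ -0.11434)
((-757 - 11101) + 28286)/(R - 46236) = ((-757 - 11101) + 28286)/(-405/3542 - 46236) = (-11858 + 28286)/(-163768317/3542) = 16428*(-3542/163768317) = -19395992/54589439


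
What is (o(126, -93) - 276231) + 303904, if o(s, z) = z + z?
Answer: 27487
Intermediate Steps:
o(s, z) = 2*z
(o(126, -93) - 276231) + 303904 = (2*(-93) - 276231) + 303904 = (-186 - 276231) + 303904 = -276417 + 303904 = 27487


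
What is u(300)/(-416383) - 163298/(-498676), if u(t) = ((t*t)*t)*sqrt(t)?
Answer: 81649/249338 - 270000000*sqrt(3)/416383 ≈ -1122.8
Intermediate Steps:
u(t) = t**(7/2) (u(t) = (t**2*t)*sqrt(t) = t**3*sqrt(t) = t**(7/2))
u(300)/(-416383) - 163298/(-498676) = 300**(7/2)/(-416383) - 163298/(-498676) = (270000000*sqrt(3))*(-1/416383) - 163298*(-1/498676) = -270000000*sqrt(3)/416383 + 81649/249338 = 81649/249338 - 270000000*sqrt(3)/416383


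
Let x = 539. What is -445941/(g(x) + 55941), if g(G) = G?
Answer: -445941/56480 ≈ -7.8956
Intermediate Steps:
-445941/(g(x) + 55941) = -445941/(539 + 55941) = -445941/56480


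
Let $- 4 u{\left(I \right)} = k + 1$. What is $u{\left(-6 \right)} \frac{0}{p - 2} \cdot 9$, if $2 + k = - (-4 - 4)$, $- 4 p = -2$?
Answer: $0$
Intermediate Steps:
$p = \frac{1}{2}$ ($p = \left(- \frac{1}{4}\right) \left(-2\right) = \frac{1}{2} \approx 0.5$)
$k = 6$ ($k = -2 - \left(-4 - 4\right) = -2 - -8 = -2 + 8 = 6$)
$u{\left(I \right)} = - \frac{7}{4}$ ($u{\left(I \right)} = - \frac{6 + 1}{4} = \left(- \frac{1}{4}\right) 7 = - \frac{7}{4}$)
$u{\left(-6 \right)} \frac{0}{p - 2} \cdot 9 = - \frac{7 \frac{0}{\frac{1}{2} - 2} \cdot 9}{4} = - \frac{7 \frac{0}{- \frac{3}{2}} \cdot 9}{4} = - \frac{7 \cdot 0 \left(- \frac{2}{3}\right) 9}{4} = - \frac{7 \cdot 0 \cdot 9}{4} = \left(- \frac{7}{4}\right) 0 = 0$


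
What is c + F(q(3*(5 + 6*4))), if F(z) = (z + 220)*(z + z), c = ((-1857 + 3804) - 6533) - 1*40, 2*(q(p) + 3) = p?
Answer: 32949/2 ≈ 16475.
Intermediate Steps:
q(p) = -3 + p/2
c = -4626 (c = (1947 - 6533) - 40 = -4586 - 40 = -4626)
F(z) = 2*z*(220 + z) (F(z) = (220 + z)*(2*z) = 2*z*(220 + z))
c + F(q(3*(5 + 6*4))) = -4626 + 2*(-3 + (3*(5 + 6*4))/2)*(220 + (-3 + (3*(5 + 6*4))/2)) = -4626 + 2*(-3 + (3*(5 + 24))/2)*(220 + (-3 + (3*(5 + 24))/2)) = -4626 + 2*(-3 + (3*29)/2)*(220 + (-3 + (3*29)/2)) = -4626 + 2*(-3 + (1/2)*87)*(220 + (-3 + (1/2)*87)) = -4626 + 2*(-3 + 87/2)*(220 + (-3 + 87/2)) = -4626 + 2*(81/2)*(220 + 81/2) = -4626 + 2*(81/2)*(521/2) = -4626 + 42201/2 = 32949/2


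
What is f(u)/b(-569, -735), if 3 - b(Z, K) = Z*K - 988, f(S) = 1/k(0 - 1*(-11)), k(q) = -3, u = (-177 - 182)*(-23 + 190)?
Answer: 1/1251672 ≈ 7.9893e-7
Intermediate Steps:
u = -59953 (u = -359*167 = -59953)
f(S) = -⅓ (f(S) = 1/(-3) = -⅓)
b(Z, K) = 991 - K*Z (b(Z, K) = 3 - (Z*K - 988) = 3 - (K*Z - 988) = 3 - (-988 + K*Z) = 3 + (988 - K*Z) = 991 - K*Z)
f(u)/b(-569, -735) = -1/(3*(991 - 1*(-735)*(-569))) = -1/(3*(991 - 418215)) = -⅓/(-417224) = -⅓*(-1/417224) = 1/1251672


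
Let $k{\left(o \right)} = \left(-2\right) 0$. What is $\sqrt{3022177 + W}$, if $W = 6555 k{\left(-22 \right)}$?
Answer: $23 \sqrt{5713} \approx 1738.4$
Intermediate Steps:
$k{\left(o \right)} = 0$
$W = 0$ ($W = 6555 \cdot 0 = 0$)
$\sqrt{3022177 + W} = \sqrt{3022177 + 0} = \sqrt{3022177} = 23 \sqrt{5713}$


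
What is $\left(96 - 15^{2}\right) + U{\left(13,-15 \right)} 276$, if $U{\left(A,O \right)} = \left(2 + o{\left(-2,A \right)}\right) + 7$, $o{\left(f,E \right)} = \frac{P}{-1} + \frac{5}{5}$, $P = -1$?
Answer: $2907$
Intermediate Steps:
$o{\left(f,E \right)} = 2$ ($o{\left(f,E \right)} = - \frac{1}{-1} + \frac{5}{5} = \left(-1\right) \left(-1\right) + 5 \cdot \frac{1}{5} = 1 + 1 = 2$)
$U{\left(A,O \right)} = 11$ ($U{\left(A,O \right)} = \left(2 + 2\right) + 7 = 4 + 7 = 11$)
$\left(96 - 15^{2}\right) + U{\left(13,-15 \right)} 276 = \left(96 - 15^{2}\right) + 11 \cdot 276 = \left(96 - 225\right) + 3036 = -129 + 3036 = 2907$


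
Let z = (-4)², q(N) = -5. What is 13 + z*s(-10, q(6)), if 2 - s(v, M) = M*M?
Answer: -355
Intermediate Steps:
s(v, M) = 2 - M² (s(v, M) = 2 - M*M = 2 - M²)
z = 16
13 + z*s(-10, q(6)) = 13 + 16*(2 - 1*(-5)²) = 13 + 16*(2 - 1*25) = 13 + 16*(2 - 25) = 13 + 16*(-23) = 13 - 368 = -355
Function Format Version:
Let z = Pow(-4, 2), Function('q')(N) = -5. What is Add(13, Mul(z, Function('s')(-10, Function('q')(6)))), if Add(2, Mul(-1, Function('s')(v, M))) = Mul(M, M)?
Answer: -355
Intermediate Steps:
Function('s')(v, M) = Add(2, Mul(-1, Pow(M, 2))) (Function('s')(v, M) = Add(2, Mul(-1, Mul(M, M))) = Add(2, Mul(-1, Pow(M, 2))))
z = 16
Add(13, Mul(z, Function('s')(-10, Function('q')(6)))) = Add(13, Mul(16, Add(2, Mul(-1, Pow(-5, 2))))) = Add(13, Mul(16, Add(2, Mul(-1, 25)))) = Add(13, Mul(16, Add(2, -25))) = Add(13, Mul(16, -23)) = Add(13, -368) = -355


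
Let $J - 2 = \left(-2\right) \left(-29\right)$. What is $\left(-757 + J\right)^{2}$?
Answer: $485809$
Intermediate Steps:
$J = 60$ ($J = 2 - -58 = 2 + 58 = 60$)
$\left(-757 + J\right)^{2} = \left(-757 + 60\right)^{2} = \left(-697\right)^{2} = 485809$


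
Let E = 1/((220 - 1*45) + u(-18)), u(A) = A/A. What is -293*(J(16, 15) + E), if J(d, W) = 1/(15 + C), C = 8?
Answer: -58307/4048 ≈ -14.404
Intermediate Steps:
u(A) = 1
E = 1/176 (E = 1/((220 - 1*45) + 1) = 1/((220 - 45) + 1) = 1/(175 + 1) = 1/176 ≈ 0.0056818)
J(d, W) = 1/23 (J(d, W) = 1/(15 + 8) = 1/23)
-293*(J(16, 15) + E) = -293*(1/23 + 1/176) = -293*199/4048 = -58307/4048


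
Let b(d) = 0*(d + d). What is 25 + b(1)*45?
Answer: 25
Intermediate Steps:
b(d) = 0 (b(d) = 0*(2*d) = 0)
25 + b(1)*45 = 25 + 0*45 = 25 + 0 = 25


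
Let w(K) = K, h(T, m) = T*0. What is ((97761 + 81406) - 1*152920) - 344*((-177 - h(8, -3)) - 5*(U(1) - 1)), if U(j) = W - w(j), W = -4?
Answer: 76815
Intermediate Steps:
h(T, m) = 0
U(j) = -4 - j
((97761 + 81406) - 1*152920) - 344*((-177 - h(8, -3)) - 5*(U(1) - 1)) = ((97761 + 81406) - 1*152920) - 344*((-177 - 1*0) - 5*((-4 - 1*1) - 1)) = (179167 - 152920) - 344*((-177 + 0) - 5*((-4 - 1) - 1)) = 26247 - 344*(-177 - 5*(-5 - 1)) = 26247 - 344*(-177 - 5*(-6)) = 26247 - 344*(-177 + 30) = 26247 - 344*(-147) = 26247 + 50568 = 76815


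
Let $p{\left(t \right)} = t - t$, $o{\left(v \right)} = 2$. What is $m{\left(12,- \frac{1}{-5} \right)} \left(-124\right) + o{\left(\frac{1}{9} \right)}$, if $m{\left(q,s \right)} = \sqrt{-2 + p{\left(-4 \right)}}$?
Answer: $2 - 124 i \sqrt{2} \approx 2.0 - 175.36 i$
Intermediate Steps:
$p{\left(t \right)} = 0$
$m{\left(q,s \right)} = i \sqrt{2}$ ($m{\left(q,s \right)} = \sqrt{-2 + 0} = \sqrt{-2} = i \sqrt{2}$)
$m{\left(12,- \frac{1}{-5} \right)} \left(-124\right) + o{\left(\frac{1}{9} \right)} = i \sqrt{2} \left(-124\right) + 2 = - 124 i \sqrt{2} + 2 = 2 - 124 i \sqrt{2}$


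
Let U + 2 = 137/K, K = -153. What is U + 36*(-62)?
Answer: -341939/153 ≈ -2234.9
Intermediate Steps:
U = -443/153 (U = -2 + 137/(-153) = -2 + 137*(-1/153) = -2 - 137/153 = -443/153 ≈ -2.8954)
U + 36*(-62) = -443/153 + 36*(-62) = -443/153 - 2232 = -341939/153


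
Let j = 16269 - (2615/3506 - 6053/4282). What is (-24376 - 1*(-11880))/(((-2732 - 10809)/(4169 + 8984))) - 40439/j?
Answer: 912202959047734515/75168402367454 ≈ 12135.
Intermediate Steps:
j = 61062877634/3753173 (j = 16269 - (2615*(1/3506) - 6053*1/4282) = 16269 - (2615/3506 - 6053/4282) = 16269 - 1*(-2506097/3753173) = 16269 + 2506097/3753173 = 61062877634/3753173 ≈ 16270.)
(-24376 - 1*(-11880))/(((-2732 - 10809)/(4169 + 8984))) - 40439/j = (-24376 - 1*(-11880))/(((-2732 - 10809)/(4169 + 8984))) - 40439/61062877634/3753173 = (-24376 + 11880)/((-13541/13153)) - 40439*3753173/61062877634 = -12496/((-13541*1/13153)) - 151774562947/61062877634 = -12496/(-13541/13153) - 151774562947/61062877634 = -12496*(-13153/13541) - 151774562947/61062877634 = 14941808/1231 - 151774562947/61062877634 = 912202959047734515/75168402367454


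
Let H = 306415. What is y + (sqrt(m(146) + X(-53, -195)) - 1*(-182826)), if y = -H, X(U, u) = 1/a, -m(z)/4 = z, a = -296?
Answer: -123589 + I*sqrt(12792010)/148 ≈ -1.2359e+5 + 24.166*I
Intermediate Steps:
m(z) = -4*z
X(U, u) = -1/296 (X(U, u) = 1/(-296) = -1/296)
y = -306415 (y = -1*306415 = -306415)
y + (sqrt(m(146) + X(-53, -195)) - 1*(-182826)) = -306415 + (sqrt(-4*146 - 1/296) - 1*(-182826)) = -306415 + (sqrt(-584 - 1/296) + 182826) = -306415 + (sqrt(-172865/296) + 182826) = -306415 + (I*sqrt(12792010)/148 + 182826) = -306415 + (182826 + I*sqrt(12792010)/148) = -123589 + I*sqrt(12792010)/148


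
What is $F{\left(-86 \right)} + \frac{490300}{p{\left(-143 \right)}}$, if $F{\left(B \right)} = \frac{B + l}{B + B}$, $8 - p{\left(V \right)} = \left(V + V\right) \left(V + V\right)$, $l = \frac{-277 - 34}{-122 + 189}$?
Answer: $- \frac{1288379669}{235631228} \approx -5.4678$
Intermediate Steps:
$l = - \frac{311}{67} \approx -4.6418$
$p{\left(V \right)} = 8 - 4 V^{2}$ ($p{\left(V \right)} = 8 - \left(V + V\right) \left(V + V\right) = 8 - 2 V 2 V = 8 - 4 V^{2}$)
$F{\left(B \right)} = \frac{- \frac{311}{67} + B}{2 B}$ ($F{\left(B \right)} = \frac{B - \frac{311}{67}}{B + B} = \frac{- \frac{311}{67} + B}{2 B}$)
$F{\left(-86 \right)} + \frac{490300}{p{\left(-143 \right)}} = \frac{-311 + 67 \left(-86\right)}{134 \left(-86\right)} + \frac{490300}{8 - 4 \left(-143\right)^{2}} = \frac{1}{134} \left(- \frac{1}{86}\right) \left(-311 - 5762\right) + \frac{490300}{8 - 81796} = \frac{1}{134} \left(- \frac{1}{86}\right) \left(-6073\right) + \frac{490300}{8 - 81796} = \frac{6073}{11524} + \frac{490300}{-81788} = \frac{6073}{11524} + 490300 \left(- \frac{1}{81788}\right) = \frac{6073}{11524} - \frac{122575}{20447} = - \frac{1288379669}{235631228}$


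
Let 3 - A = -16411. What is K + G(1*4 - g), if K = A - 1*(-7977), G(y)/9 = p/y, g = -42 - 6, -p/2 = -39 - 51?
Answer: 317488/13 ≈ 24422.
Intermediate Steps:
p = 180 (p = -2*(-39 - 51) = -2*(-90) = 180)
A = 16414 (A = 3 - 1*(-16411) = 3 + 16411 = 16414)
g = -48
G(y) = 1620/y (G(y) = 9*(180/y) = 1620/y)
K = 24391 (K = 16414 - 1*(-7977) = 16414 + 7977 = 24391)
K + G(1*4 - g) = 24391 + 1620/(1*4 - 1*(-48)) = 24391 + 1620/(4 + 48) = 24391 + 1620/52 = 24391 + 1620*(1/52) = 24391 + 405/13 = 317488/13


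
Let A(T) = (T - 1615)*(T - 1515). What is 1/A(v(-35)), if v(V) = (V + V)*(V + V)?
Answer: 1/11119725 ≈ 8.9930e-8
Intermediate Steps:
v(V) = 4*V**2 (v(V) = (2*V)*(2*V) = 4*V**2)
A(T) = (-1615 + T)*(-1515 + T)
1/A(v(-35)) = 1/(2446725 + (4*(-35)**2)**2 - 12520*(-35)**2) = 1/(2446725 + (4*1225)**2 - 12520*1225) = 1/(2446725 + 4900**2 - 3130*4900) = 1/(2446725 + 24010000 - 15337000) = 1/11119725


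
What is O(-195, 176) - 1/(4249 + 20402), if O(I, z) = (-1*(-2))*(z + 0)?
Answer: 8677151/24651 ≈ 352.00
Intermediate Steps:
O(I, z) = 2*z
O(-195, 176) - 1/(4249 + 20402) = 2*176 - 1/(4249 + 20402) = 352 - 1/24651 = 8677151/24651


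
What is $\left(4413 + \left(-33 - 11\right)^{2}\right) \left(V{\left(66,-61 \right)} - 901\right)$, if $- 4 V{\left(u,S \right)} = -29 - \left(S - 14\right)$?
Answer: $- \frac{11586925}{2} \approx -5.7935 \cdot 10^{6}$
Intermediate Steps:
$V{\left(u,S \right)} = \frac{15}{4} + \frac{S}{4}$ ($V{\left(u,S \right)} = - \frac{-29 - \left(S - 14\right)}{4} = - \frac{-29 - \left(-14 + S\right)}{4} = - \frac{-15 - S}{4} = \frac{15}{4} + \frac{S}{4}$)
$\left(4413 + \left(-33 - 11\right)^{2}\right) \left(V{\left(66,-61 \right)} - 901\right) = \left(4413 + \left(-33 - 11\right)^{2}\right) \left(\left(\frac{15}{4} + \frac{1}{4} \left(-61\right)\right) - 901\right) = \left(4413 + \left(-44\right)^{2}\right) \left(\left(\frac{15}{4} - \frac{61}{4}\right) - 901\right) = \left(4413 + 1936\right) \left(- \frac{23}{2} - 901\right) = 6349 \left(- \frac{1825}{2}\right) = - \frac{11586925}{2}$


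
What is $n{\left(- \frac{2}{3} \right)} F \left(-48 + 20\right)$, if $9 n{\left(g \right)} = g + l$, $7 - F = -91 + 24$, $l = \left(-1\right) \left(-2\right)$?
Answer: $- \frac{8288}{27} \approx -306.96$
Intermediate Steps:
$l = 2$
$F = 74$ ($F = 7 - \left(-91 + 24\right) = 7 - -67 = 7 + 67 = 74$)
$n{\left(g \right)} = \frac{2}{9} + \frac{g}{9}$ ($n{\left(g \right)} = \frac{g + 2}{9} = \frac{2 + g}{9} = \frac{2}{9} + \frac{g}{9}$)
$n{\left(- \frac{2}{3} \right)} F \left(-48 + 20\right) = \left(\frac{2}{9} + \frac{\left(-2\right) \frac{1}{3}}{9}\right) 74 \left(-48 + 20\right) = \left(\frac{2}{9} + \frac{\left(-2\right) \frac{1}{3}}{9}\right) 74 \left(-28\right) = \left(\frac{2}{9} + \frac{1}{9} \left(- \frac{2}{3}\right)\right) 74 \left(-28\right) = \left(\frac{2}{9} - \frac{2}{27}\right) 74 \left(-28\right) = \frac{4}{27} \cdot 74 \left(-28\right) = \frac{296}{27} \left(-28\right) = - \frac{8288}{27}$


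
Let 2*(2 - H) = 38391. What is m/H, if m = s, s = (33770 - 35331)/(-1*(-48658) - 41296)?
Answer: 1561/141302547 ≈ 1.1047e-5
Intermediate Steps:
H = -38387/2 (H = 2 - ½*38391 = 2 - 38391/2 = -38387/2 ≈ -19194.)
s = -1561/7362 (s = -1561/(48658 - 41296) = -1561/7362 ≈ -0.21203)
m = -1561/7362 ≈ -0.21203
m/H = -1561/(7362*(-38387/2)) = -1561/7362*(-2/38387) = 1561/141302547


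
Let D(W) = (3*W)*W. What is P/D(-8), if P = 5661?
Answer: 1887/64 ≈ 29.484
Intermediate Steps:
D(W) = 3*W**2
P/D(-8) = 5661/((3*(-8)**2)) = 5661/((3*64)) = 5661/192 = 5661*(1/192) = 1887/64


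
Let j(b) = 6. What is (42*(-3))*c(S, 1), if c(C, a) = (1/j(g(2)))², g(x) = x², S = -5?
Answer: -7/2 ≈ -3.5000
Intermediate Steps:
c(C, a) = 1/36 (c(C, a) = (1/6)² = (⅙)² = 1/36)
(42*(-3))*c(S, 1) = (42*(-3))*(1/36) = -126*1/36 = -7/2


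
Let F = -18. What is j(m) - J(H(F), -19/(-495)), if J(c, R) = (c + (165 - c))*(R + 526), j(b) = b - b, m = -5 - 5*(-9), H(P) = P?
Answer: -260389/3 ≈ -86796.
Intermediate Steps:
m = 40 (m = -5 + 45 = 40)
j(b) = 0
J(c, R) = 86790 + 165*R (J(c, R) = 165*(526 + R) = 86790 + 165*R)
j(m) - J(H(F), -19/(-495)) = 0 - (86790 + 165*(-19/(-495))) = 0 - (86790 + 165*(-19*(-1/495))) = 0 - (86790 + 165*(19/495)) = 0 - (86790 + 19/3) = 0 - 1*260389/3 = 0 - 260389/3 = -260389/3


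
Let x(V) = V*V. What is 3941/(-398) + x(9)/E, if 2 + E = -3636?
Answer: -3592399/361981 ≈ -9.9243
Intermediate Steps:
x(V) = V**2
E = -3638 (E = -2 - 3636 = -3638)
3941/(-398) + x(9)/E = 3941/(-398) + 9**2/(-3638) = 3941*(-1/398) + 81*(-1/3638) = -3941/398 - 81/3638 = -3592399/361981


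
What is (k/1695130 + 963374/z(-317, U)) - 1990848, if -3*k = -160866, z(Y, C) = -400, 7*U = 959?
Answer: -67576574540791/33902600 ≈ -1.9933e+6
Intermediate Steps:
U = 137 (U = (⅐)*959 = 137)
k = 53622 (k = -⅓*(-160866) = 53622)
(k/1695130 + 963374/z(-317, U)) - 1990848 = (53622/1695130 + 963374/(-400)) - 1990848 = (53622*(1/1695130) + 963374*(-1/400)) - 1990848 = (26811/847565 - 481687/200) - 1990848 = -81651135991/33902600 - 1990848 = -67576574540791/33902600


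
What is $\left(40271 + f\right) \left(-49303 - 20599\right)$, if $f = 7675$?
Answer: $-3351521292$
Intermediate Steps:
$\left(40271 + f\right) \left(-49303 - 20599\right) = \left(40271 + 7675\right) \left(-49303 - 20599\right) = 47946 \left(-69902\right) = -3351521292$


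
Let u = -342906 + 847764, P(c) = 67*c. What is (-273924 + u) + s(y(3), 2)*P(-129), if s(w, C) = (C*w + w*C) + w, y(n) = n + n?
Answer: -28356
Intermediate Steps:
y(n) = 2*n
s(w, C) = w + 2*C*w (s(w, C) = (C*w + C*w) + w = 2*C*w + w = w + 2*C*w)
u = 504858
(-273924 + u) + s(y(3), 2)*P(-129) = (-273924 + 504858) + ((2*3)*(1 + 2*2))*(67*(-129)) = 230934 + (6*(1 + 4))*(-8643) = 230934 + (6*5)*(-8643) = 230934 + 30*(-8643) = 230934 - 259290 = -28356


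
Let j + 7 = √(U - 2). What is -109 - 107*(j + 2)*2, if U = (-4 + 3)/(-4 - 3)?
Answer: 961 - 214*I*√91/7 ≈ 961.0 - 291.63*I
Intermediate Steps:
U = ⅐ (U = -1/(-7) = -1*(-⅐) = ⅐ ≈ 0.14286)
j = -7 + I*√91/7 (j = -7 + √(⅐ - 2) = -7 + √(-13/7) = -7 + I*√91/7 ≈ -7.0 + 1.3628*I)
-109 - 107*(j + 2)*2 = -109 - 107*((-7 + I*√91/7) + 2)*2 = -109 - 107*(-5 + I*√91/7)*2 = -109 - 107*(-10 + 2*I*√91/7) = -109 + (1070 - 214*I*√91/7) = 961 - 214*I*√91/7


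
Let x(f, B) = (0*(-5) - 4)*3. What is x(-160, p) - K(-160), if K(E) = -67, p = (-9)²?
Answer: 55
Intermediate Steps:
p = 81
x(f, B) = -12 (x(f, B) = (0 - 4)*3 = -4*3 = -12)
x(-160, p) - K(-160) = -12 - 1*(-67) = -12 + 67 = 55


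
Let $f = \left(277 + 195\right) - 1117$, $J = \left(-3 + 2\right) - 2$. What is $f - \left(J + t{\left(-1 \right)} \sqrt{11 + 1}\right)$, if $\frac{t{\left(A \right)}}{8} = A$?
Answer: $-642 + 16 \sqrt{3} \approx -614.29$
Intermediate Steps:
$J = -3$ ($J = -1 - 2 = -3$)
$t{\left(A \right)} = 8 A$
$f = -645$ ($f = 472 - 1117 = -645$)
$f - \left(J + t{\left(-1 \right)} \sqrt{11 + 1}\right) = -645 - \left(-3 + 8 \left(-1\right) \sqrt{11 + 1}\right) = -645 - \left(-3 - 8 \sqrt{12}\right) = -645 - \left(-3 - 8 \cdot 2 \sqrt{3}\right) = -645 - \left(-3 - 16 \sqrt{3}\right) = -645 + \left(3 + 16 \sqrt{3}\right) = -642 + 16 \sqrt{3}$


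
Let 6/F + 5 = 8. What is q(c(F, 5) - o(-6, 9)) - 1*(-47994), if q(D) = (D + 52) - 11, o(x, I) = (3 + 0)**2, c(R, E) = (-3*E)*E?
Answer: 47951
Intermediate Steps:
F = 2 (F = 6/(-5 + 8) = 6/3 = 6*(1/3) = 2)
c(R, E) = -3*E**2
o(x, I) = 9 (o(x, I) = 3**2 = 9)
q(D) = 41 + D (q(D) = (52 + D) - 11 = 41 + D)
q(c(F, 5) - o(-6, 9)) - 1*(-47994) = (41 + (-3*5**2 - 1*9)) - 1*(-47994) = (41 + (-3*25 - 9)) + 47994 = (41 + (-75 - 9)) + 47994 = (41 - 84) + 47994 = -43 + 47994 = 47951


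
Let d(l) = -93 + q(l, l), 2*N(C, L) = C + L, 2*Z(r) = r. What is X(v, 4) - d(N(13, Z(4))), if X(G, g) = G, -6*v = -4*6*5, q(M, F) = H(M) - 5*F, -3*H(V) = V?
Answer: 153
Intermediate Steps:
Z(r) = r/2
H(V) = -V/3
q(M, F) = -5*F - M/3 (q(M, F) = -M/3 - 5*F = -5*F - M/3)
v = 20 (v = -(-4*6)*5/6 = -(-4)*5 = -⅙*(-120) = 20)
N(C, L) = C/2 + L/2 (N(C, L) = (C + L)/2 = C/2 + L/2)
d(l) = -93 - 16*l/3 (d(l) = -93 + (-5*l - l/3) = -93 - 16*l/3)
X(v, 4) - d(N(13, Z(4))) = 20 - (-93 - 16*((½)*13 + ((½)*4)/2)/3) = 20 - (-93 - 16*(13/2 + (½)*2)/3) = 20 - (-93 - 16*(13/2 + 1)/3) = 20 - (-93 - 16/3*15/2) = 20 - (-93 - 40) = 20 - 1*(-133) = 20 + 133 = 153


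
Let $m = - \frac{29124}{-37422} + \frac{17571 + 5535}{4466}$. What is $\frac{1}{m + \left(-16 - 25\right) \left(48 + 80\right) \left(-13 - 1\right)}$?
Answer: $\frac{5481}{402732655} \approx 1.361 \cdot 10^{-5}$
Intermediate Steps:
$m = \frac{32623}{5481}$ ($m = \left(-29124\right) \left(- \frac{1}{37422}\right) + 23106 \cdot \frac{1}{4466} = \frac{1618}{2079} + \frac{11553}{2233} = \frac{32623}{5481} \approx 5.952$)
$\frac{1}{m + \left(-16 - 25\right) \left(48 + 80\right) \left(-13 - 1\right)} = \frac{1}{\frac{32623}{5481} + \left(-16 - 25\right) \left(48 + 80\right) \left(-13 - 1\right)} = \frac{1}{\frac{32623}{5481} - 41 \cdot 128 \left(-14\right)} = \frac{1}{\frac{32623}{5481} - -73472} = \frac{1}{\frac{32623}{5481} + 73472} = \frac{1}{\frac{402732655}{5481}} = \frac{5481}{402732655}$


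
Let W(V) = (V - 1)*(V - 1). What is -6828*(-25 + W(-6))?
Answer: -163872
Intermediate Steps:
W(V) = (-1 + V)² (W(V) = (-1 + V)*(-1 + V) = (-1 + V)²)
-6828*(-25 + W(-6)) = -6828*(-25 + (-1 - 6)²) = -6828*(-25 + (-7)²) = -6828*(-25 + 49) = -6828*24 = -163872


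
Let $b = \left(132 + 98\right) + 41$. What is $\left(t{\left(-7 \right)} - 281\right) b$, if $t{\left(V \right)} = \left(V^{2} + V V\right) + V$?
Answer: $-51490$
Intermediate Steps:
$b = 271$ ($b = 230 + 41 = 271$)
$t{\left(V \right)} = V + 2 V^{2}$ ($t{\left(V \right)} = \left(V^{2} + V^{2}\right) + V = 2 V^{2} + V = V + 2 V^{2}$)
$\left(t{\left(-7 \right)} - 281\right) b = \left(- 7 \left(1 + 2 \left(-7\right)\right) - 281\right) 271 = \left(- 7 \left(1 - 14\right) - 281\right) 271 = \left(\left(-7\right) \left(-13\right) - 281\right) 271 = \left(91 - 281\right) 271 = \left(-190\right) 271 = -51490$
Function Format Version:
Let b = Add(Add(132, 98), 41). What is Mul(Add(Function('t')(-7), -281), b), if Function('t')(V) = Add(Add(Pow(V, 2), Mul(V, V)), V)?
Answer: -51490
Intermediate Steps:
b = 271 (b = Add(230, 41) = 271)
Function('t')(V) = Add(V, Mul(2, Pow(V, 2))) (Function('t')(V) = Add(Add(Pow(V, 2), Pow(V, 2)), V) = Add(Mul(2, Pow(V, 2)), V) = Add(V, Mul(2, Pow(V, 2))))
Mul(Add(Function('t')(-7), -281), b) = Mul(Add(Mul(-7, Add(1, Mul(2, -7))), -281), 271) = Mul(Add(Mul(-7, Add(1, -14)), -281), 271) = Mul(Add(Mul(-7, -13), -281), 271) = Mul(Add(91, -281), 271) = Mul(-190, 271) = -51490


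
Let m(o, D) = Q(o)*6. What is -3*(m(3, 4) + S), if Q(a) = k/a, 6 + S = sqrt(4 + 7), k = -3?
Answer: 36 - 3*sqrt(11) ≈ 26.050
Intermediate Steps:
S = -6 + sqrt(11) (S = -6 + sqrt(4 + 7) = -6 + sqrt(11) ≈ -2.6834)
Q(a) = -3/a
m(o, D) = -18/o (m(o, D) = -3/o*6 = -18/o)
-3*(m(3, 4) + S) = -3*(-18/3 + (-6 + sqrt(11))) = -3*(-18*1/3 + (-6 + sqrt(11))) = -3*(-6 + (-6 + sqrt(11))) = -3*(-12 + sqrt(11)) = 36 - 3*sqrt(11)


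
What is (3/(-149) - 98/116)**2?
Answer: 55875625/74684164 ≈ 0.74816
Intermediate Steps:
(3/(-149) - 98/116)**2 = (3*(-1/149) - 98*1/116)**2 = (-3/149 - 49/58)**2 = (-7475/8642)**2 = 55875625/74684164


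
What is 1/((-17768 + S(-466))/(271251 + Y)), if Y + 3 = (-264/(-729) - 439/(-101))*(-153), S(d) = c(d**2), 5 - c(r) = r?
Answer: -737728691/640624113 ≈ -1.1516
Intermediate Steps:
c(r) = 5 - r
S(d) = 5 - d**2
Y = -1972786/2727 (Y = -3 + (-264/(-729) - 439/(-101))*(-153) = -3 + (-264*(-1/729) - 439*(-1/101))*(-153) = -3 + (88/243 + 439/101)*(-153) = -3 + (115565/24543)*(-153) = -3 - 1964605/2727 = -1972786/2727 ≈ -723.43)
1/((-17768 + S(-466))/(271251 + Y)) = 1/((-17768 + (5 - 1*(-466)**2))/(271251 - 1972786/2727)) = 1/((-17768 + (5 - 1*217156))/(737728691/2727)) = 1/((-17768 + (5 - 217156))*(2727/737728691)) = 1/((-17768 - 217151)*(2727/737728691)) = 1/(-234919*2727/737728691) = 1/(-640624113/737728691) = -737728691/640624113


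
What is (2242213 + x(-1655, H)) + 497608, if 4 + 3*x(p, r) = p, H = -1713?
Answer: 2739268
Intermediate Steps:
x(p, r) = -4/3 + p/3
(2242213 + x(-1655, H)) + 497608 = (2242213 + (-4/3 + (1/3)*(-1655))) + 497608 = (2242213 + (-4/3 - 1655/3)) + 497608 = (2242213 - 553) + 497608 = 2241660 + 497608 = 2739268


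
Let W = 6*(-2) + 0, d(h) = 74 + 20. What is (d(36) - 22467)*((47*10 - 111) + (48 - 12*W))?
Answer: -12327523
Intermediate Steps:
d(h) = 94
W = -12 (W = -12 + 0 = -12)
(d(36) - 22467)*((47*10 - 111) + (48 - 12*W)) = (94 - 22467)*((47*10 - 111) + (48 - 12*(-12))) = -22373*((470 - 111) + (48 + 144)) = -22373*(359 + 192) = -22373*551 = -12327523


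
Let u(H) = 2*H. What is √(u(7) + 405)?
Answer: √419 ≈ 20.469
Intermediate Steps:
√(u(7) + 405) = √(2*7 + 405) = √(14 + 405) = √419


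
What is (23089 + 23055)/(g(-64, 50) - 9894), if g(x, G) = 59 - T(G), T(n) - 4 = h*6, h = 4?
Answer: -6592/1409 ≈ -4.6785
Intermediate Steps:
T(n) = 28 (T(n) = 4 + 4*6 = 4 + 24 = 28)
g(x, G) = 31 (g(x, G) = 59 - 1*28 = 59 - 28 = 31)
(23089 + 23055)/(g(-64, 50) - 9894) = (23089 + 23055)/(31 - 9894) = 46144/(-9863) = 46144*(-1/9863) = -6592/1409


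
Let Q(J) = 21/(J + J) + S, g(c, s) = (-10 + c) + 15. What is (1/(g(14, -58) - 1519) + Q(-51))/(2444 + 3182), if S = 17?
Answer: 428233/143463000 ≈ 0.0029850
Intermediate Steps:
g(c, s) = 5 + c
Q(J) = 17 + 21/(2*J) (Q(J) = 21/(J + J) + 17 = 21/((2*J)) + 17 = 21*(1/(2*J)) + 17 = 21/(2*J) + 17 = 17 + 21/(2*J))
(1/(g(14, -58) - 1519) + Q(-51))/(2444 + 3182) = (1/((5 + 14) - 1519) + (17 + (21/2)/(-51)))/(2444 + 3182) = (1/(19 - 1519) + (17 + (21/2)*(-1/51)))/5626 = (1/(-1500) + (17 - 7/34))*(1/5626) = (-1/1500 + 571/34)*(1/5626) = (428233/25500)*(1/5626) = 428233/143463000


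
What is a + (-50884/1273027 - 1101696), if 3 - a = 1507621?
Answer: -3321727224362/1273027 ≈ -2.6093e+6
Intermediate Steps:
a = -1507618 (a = 3 - 1*1507621 = 3 - 1507621 = -1507618)
a + (-50884/1273027 - 1101696) = -1507618 + (-50884/1273027 - 1101696) = -1507618 - 1402488804676/1273027 = -3321727224362/1273027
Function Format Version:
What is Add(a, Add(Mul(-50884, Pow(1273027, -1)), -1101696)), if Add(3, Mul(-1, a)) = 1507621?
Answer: Rational(-3321727224362, 1273027) ≈ -2.6093e+6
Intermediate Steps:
a = -1507618 (a = Add(3, Mul(-1, 1507621)) = Add(3, -1507621) = -1507618)
Add(a, Add(Mul(-50884, Pow(1273027, -1)), -1101696)) = Add(-1507618, Add(Mul(-50884, Pow(1273027, -1)), -1101696)) = Add(-1507618, Add(Mul(-50884, Rational(1, 1273027)), -1101696)) = Add(-1507618, Add(Rational(-50884, 1273027), -1101696)) = Add(-1507618, Rational(-1402488804676, 1273027)) = Rational(-3321727224362, 1273027)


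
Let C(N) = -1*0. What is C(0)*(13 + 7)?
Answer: 0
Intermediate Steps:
C(N) = 0
C(0)*(13 + 7) = 0*(13 + 7) = 0*20 = 0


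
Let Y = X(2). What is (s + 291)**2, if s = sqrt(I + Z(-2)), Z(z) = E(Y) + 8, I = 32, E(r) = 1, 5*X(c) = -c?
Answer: (291 + sqrt(41))**2 ≈ 88449.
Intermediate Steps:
X(c) = -c/5 (X(c) = (-c)/5 = -c/5)
Y = -2/5 (Y = -1/5*2 = -2/5 ≈ -0.40000)
Z(z) = 9 (Z(z) = 1 + 8 = 9)
s = sqrt(41) (s = sqrt(32 + 9) = sqrt(41) ≈ 6.4031)
(s + 291)**2 = (sqrt(41) + 291)**2 = (291 + sqrt(41))**2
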